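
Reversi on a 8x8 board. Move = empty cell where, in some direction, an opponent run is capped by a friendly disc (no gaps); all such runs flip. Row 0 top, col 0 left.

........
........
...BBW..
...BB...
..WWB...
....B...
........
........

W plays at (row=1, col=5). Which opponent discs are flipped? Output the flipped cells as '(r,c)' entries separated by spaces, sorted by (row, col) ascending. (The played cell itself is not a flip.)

Answer: (2,4) (3,3)

Derivation:
Dir NW: first cell '.' (not opp) -> no flip
Dir N: first cell '.' (not opp) -> no flip
Dir NE: first cell '.' (not opp) -> no flip
Dir W: first cell '.' (not opp) -> no flip
Dir E: first cell '.' (not opp) -> no flip
Dir SW: opp run (2,4) (3,3) capped by W -> flip
Dir S: first cell 'W' (not opp) -> no flip
Dir SE: first cell '.' (not opp) -> no flip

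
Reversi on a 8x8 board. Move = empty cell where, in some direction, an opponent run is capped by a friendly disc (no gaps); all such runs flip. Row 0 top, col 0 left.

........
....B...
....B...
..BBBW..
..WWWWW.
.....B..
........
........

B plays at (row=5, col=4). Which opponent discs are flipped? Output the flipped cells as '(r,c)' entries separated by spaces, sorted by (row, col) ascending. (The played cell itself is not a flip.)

Dir NW: opp run (4,3) capped by B -> flip
Dir N: opp run (4,4) capped by B -> flip
Dir NE: opp run (4,5), next='.' -> no flip
Dir W: first cell '.' (not opp) -> no flip
Dir E: first cell 'B' (not opp) -> no flip
Dir SW: first cell '.' (not opp) -> no flip
Dir S: first cell '.' (not opp) -> no flip
Dir SE: first cell '.' (not opp) -> no flip

Answer: (4,3) (4,4)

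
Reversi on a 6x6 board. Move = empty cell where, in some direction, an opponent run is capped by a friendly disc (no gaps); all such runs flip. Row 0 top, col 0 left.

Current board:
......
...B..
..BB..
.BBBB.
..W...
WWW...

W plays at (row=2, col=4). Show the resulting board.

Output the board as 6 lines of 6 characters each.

Answer: ......
...B..
..BBW.
.BBWB.
..W...
WWW...

Derivation:
Place W at (2,4); scan 8 dirs for brackets.
Dir NW: opp run (1,3), next='.' -> no flip
Dir N: first cell '.' (not opp) -> no flip
Dir NE: first cell '.' (not opp) -> no flip
Dir W: opp run (2,3) (2,2), next='.' -> no flip
Dir E: first cell '.' (not opp) -> no flip
Dir SW: opp run (3,3) capped by W -> flip
Dir S: opp run (3,4), next='.' -> no flip
Dir SE: first cell '.' (not opp) -> no flip
All flips: (3,3)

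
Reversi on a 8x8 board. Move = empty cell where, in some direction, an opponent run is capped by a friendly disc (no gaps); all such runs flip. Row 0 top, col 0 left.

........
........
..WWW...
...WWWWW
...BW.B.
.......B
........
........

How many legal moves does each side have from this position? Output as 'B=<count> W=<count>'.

-- B to move --
(1,1): no bracket -> illegal
(1,2): no bracket -> illegal
(1,3): flips 4 -> legal
(1,4): no bracket -> illegal
(1,5): no bracket -> illegal
(2,1): no bracket -> illegal
(2,5): flips 1 -> legal
(2,6): flips 1 -> legal
(2,7): no bracket -> illegal
(3,1): no bracket -> illegal
(3,2): no bracket -> illegal
(4,2): no bracket -> illegal
(4,5): flips 1 -> legal
(4,7): no bracket -> illegal
(5,3): no bracket -> illegal
(5,4): no bracket -> illegal
(5,5): no bracket -> illegal
B mobility = 4
-- W to move --
(3,2): no bracket -> illegal
(4,2): flips 1 -> legal
(4,5): no bracket -> illegal
(4,7): no bracket -> illegal
(5,2): flips 1 -> legal
(5,3): flips 1 -> legal
(5,4): no bracket -> illegal
(5,5): flips 1 -> legal
(5,6): flips 1 -> legal
(6,6): no bracket -> illegal
(6,7): no bracket -> illegal
W mobility = 5

Answer: B=4 W=5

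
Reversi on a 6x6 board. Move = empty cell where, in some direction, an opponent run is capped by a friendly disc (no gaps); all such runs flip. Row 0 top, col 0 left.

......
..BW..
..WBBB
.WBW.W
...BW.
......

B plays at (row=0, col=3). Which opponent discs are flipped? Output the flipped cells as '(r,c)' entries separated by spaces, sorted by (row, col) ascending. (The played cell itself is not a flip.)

Answer: (1,3)

Derivation:
Dir NW: edge -> no flip
Dir N: edge -> no flip
Dir NE: edge -> no flip
Dir W: first cell '.' (not opp) -> no flip
Dir E: first cell '.' (not opp) -> no flip
Dir SW: first cell 'B' (not opp) -> no flip
Dir S: opp run (1,3) capped by B -> flip
Dir SE: first cell '.' (not opp) -> no flip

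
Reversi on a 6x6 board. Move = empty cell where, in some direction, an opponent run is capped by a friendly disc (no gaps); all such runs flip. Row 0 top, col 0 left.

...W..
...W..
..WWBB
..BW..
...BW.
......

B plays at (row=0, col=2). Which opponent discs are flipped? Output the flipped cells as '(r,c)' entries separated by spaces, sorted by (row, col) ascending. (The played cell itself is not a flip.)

Answer: (1,3)

Derivation:
Dir NW: edge -> no flip
Dir N: edge -> no flip
Dir NE: edge -> no flip
Dir W: first cell '.' (not opp) -> no flip
Dir E: opp run (0,3), next='.' -> no flip
Dir SW: first cell '.' (not opp) -> no flip
Dir S: first cell '.' (not opp) -> no flip
Dir SE: opp run (1,3) capped by B -> flip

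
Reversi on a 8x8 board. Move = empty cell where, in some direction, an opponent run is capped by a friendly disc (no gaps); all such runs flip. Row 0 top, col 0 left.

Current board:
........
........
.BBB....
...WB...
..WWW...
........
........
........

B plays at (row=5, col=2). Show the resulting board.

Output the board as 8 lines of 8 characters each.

Answer: ........
........
.BBB....
...WB...
..WBW...
..B.....
........
........

Derivation:
Place B at (5,2); scan 8 dirs for brackets.
Dir NW: first cell '.' (not opp) -> no flip
Dir N: opp run (4,2), next='.' -> no flip
Dir NE: opp run (4,3) capped by B -> flip
Dir W: first cell '.' (not opp) -> no flip
Dir E: first cell '.' (not opp) -> no flip
Dir SW: first cell '.' (not opp) -> no flip
Dir S: first cell '.' (not opp) -> no flip
Dir SE: first cell '.' (not opp) -> no flip
All flips: (4,3)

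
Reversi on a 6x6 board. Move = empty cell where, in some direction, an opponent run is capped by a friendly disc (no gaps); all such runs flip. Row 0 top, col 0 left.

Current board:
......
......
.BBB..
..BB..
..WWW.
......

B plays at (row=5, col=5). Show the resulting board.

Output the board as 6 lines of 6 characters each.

Answer: ......
......
.BBB..
..BB..
..WWB.
.....B

Derivation:
Place B at (5,5); scan 8 dirs for brackets.
Dir NW: opp run (4,4) capped by B -> flip
Dir N: first cell '.' (not opp) -> no flip
Dir NE: edge -> no flip
Dir W: first cell '.' (not opp) -> no flip
Dir E: edge -> no flip
Dir SW: edge -> no flip
Dir S: edge -> no flip
Dir SE: edge -> no flip
All flips: (4,4)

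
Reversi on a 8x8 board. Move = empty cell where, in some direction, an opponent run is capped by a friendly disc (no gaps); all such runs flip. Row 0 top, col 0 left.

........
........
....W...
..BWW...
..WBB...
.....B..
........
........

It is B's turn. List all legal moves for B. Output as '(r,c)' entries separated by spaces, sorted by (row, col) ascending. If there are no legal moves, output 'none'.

Answer: (1,4) (2,2) (2,3) (2,5) (3,5) (4,1) (5,2)

Derivation:
(1,3): no bracket -> illegal
(1,4): flips 2 -> legal
(1,5): no bracket -> illegal
(2,2): flips 1 -> legal
(2,3): flips 1 -> legal
(2,5): flips 1 -> legal
(3,1): no bracket -> illegal
(3,5): flips 2 -> legal
(4,1): flips 1 -> legal
(4,5): no bracket -> illegal
(5,1): no bracket -> illegal
(5,2): flips 1 -> legal
(5,3): no bracket -> illegal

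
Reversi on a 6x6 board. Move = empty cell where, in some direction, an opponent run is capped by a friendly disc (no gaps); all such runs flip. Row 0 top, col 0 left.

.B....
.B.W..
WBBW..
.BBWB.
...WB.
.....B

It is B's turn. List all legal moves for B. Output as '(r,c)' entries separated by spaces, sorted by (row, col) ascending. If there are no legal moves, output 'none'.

(0,2): no bracket -> illegal
(0,3): no bracket -> illegal
(0,4): flips 1 -> legal
(1,0): no bracket -> illegal
(1,2): flips 1 -> legal
(1,4): flips 1 -> legal
(2,4): flips 1 -> legal
(3,0): no bracket -> illegal
(4,2): flips 1 -> legal
(5,2): flips 1 -> legal
(5,3): no bracket -> illegal
(5,4): flips 1 -> legal

Answer: (0,4) (1,2) (1,4) (2,4) (4,2) (5,2) (5,4)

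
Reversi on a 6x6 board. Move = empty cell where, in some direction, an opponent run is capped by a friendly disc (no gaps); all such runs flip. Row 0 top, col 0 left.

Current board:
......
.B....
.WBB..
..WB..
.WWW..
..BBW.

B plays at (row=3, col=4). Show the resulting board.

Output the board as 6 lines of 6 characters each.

Place B at (3,4); scan 8 dirs for brackets.
Dir NW: first cell 'B' (not opp) -> no flip
Dir N: first cell '.' (not opp) -> no flip
Dir NE: first cell '.' (not opp) -> no flip
Dir W: first cell 'B' (not opp) -> no flip
Dir E: first cell '.' (not opp) -> no flip
Dir SW: opp run (4,3) capped by B -> flip
Dir S: first cell '.' (not opp) -> no flip
Dir SE: first cell '.' (not opp) -> no flip
All flips: (4,3)

Answer: ......
.B....
.WBB..
..WBB.
.WWB..
..BBW.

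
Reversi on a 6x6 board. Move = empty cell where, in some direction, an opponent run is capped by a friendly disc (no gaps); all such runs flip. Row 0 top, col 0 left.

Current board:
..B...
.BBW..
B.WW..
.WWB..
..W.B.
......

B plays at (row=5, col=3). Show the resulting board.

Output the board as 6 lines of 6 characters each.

Place B at (5,3); scan 8 dirs for brackets.
Dir NW: opp run (4,2) (3,1) capped by B -> flip
Dir N: first cell '.' (not opp) -> no flip
Dir NE: first cell 'B' (not opp) -> no flip
Dir W: first cell '.' (not opp) -> no flip
Dir E: first cell '.' (not opp) -> no flip
Dir SW: edge -> no flip
Dir S: edge -> no flip
Dir SE: edge -> no flip
All flips: (3,1) (4,2)

Answer: ..B...
.BBW..
B.WW..
.BWB..
..B.B.
...B..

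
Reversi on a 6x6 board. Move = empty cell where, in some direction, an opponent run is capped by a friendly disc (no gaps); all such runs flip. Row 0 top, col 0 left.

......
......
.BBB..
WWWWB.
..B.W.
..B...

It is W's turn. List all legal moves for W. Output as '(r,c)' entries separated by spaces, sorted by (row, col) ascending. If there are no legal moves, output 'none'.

(1,0): flips 1 -> legal
(1,1): flips 2 -> legal
(1,2): flips 2 -> legal
(1,3): flips 2 -> legal
(1,4): flips 1 -> legal
(2,0): no bracket -> illegal
(2,4): flips 1 -> legal
(2,5): no bracket -> illegal
(3,5): flips 1 -> legal
(4,1): no bracket -> illegal
(4,3): no bracket -> illegal
(4,5): no bracket -> illegal
(5,1): flips 1 -> legal
(5,3): flips 1 -> legal

Answer: (1,0) (1,1) (1,2) (1,3) (1,4) (2,4) (3,5) (5,1) (5,3)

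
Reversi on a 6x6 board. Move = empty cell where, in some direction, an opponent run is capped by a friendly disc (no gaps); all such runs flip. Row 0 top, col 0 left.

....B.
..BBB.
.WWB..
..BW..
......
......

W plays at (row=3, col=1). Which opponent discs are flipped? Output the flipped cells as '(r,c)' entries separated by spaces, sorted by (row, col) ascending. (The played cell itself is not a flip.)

Answer: (3,2)

Derivation:
Dir NW: first cell '.' (not opp) -> no flip
Dir N: first cell 'W' (not opp) -> no flip
Dir NE: first cell 'W' (not opp) -> no flip
Dir W: first cell '.' (not opp) -> no flip
Dir E: opp run (3,2) capped by W -> flip
Dir SW: first cell '.' (not opp) -> no flip
Dir S: first cell '.' (not opp) -> no flip
Dir SE: first cell '.' (not opp) -> no flip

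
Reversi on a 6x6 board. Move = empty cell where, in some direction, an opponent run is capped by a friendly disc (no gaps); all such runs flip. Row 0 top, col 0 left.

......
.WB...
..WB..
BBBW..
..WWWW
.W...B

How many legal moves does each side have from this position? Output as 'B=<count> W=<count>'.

Answer: B=9 W=6

Derivation:
-- B to move --
(0,0): flips 4 -> legal
(0,1): no bracket -> illegal
(0,2): no bracket -> illegal
(1,0): flips 1 -> legal
(1,3): flips 1 -> legal
(2,0): no bracket -> illegal
(2,1): flips 1 -> legal
(2,4): no bracket -> illegal
(3,4): flips 1 -> legal
(3,5): flips 1 -> legal
(4,0): no bracket -> illegal
(4,1): no bracket -> illegal
(5,0): no bracket -> illegal
(5,2): flips 1 -> legal
(5,3): flips 3 -> legal
(5,4): flips 1 -> legal
B mobility = 9
-- W to move --
(0,1): no bracket -> illegal
(0,2): flips 1 -> legal
(0,3): no bracket -> illegal
(1,3): flips 2 -> legal
(1,4): no bracket -> illegal
(2,0): flips 1 -> legal
(2,1): flips 1 -> legal
(2,4): flips 1 -> legal
(3,4): no bracket -> illegal
(4,0): flips 1 -> legal
(4,1): no bracket -> illegal
(5,4): no bracket -> illegal
W mobility = 6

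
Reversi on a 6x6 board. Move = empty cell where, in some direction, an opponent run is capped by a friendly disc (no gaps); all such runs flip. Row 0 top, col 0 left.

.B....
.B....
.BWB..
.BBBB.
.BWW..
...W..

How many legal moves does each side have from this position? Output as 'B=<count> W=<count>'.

Answer: B=6 W=8

Derivation:
-- B to move --
(1,2): flips 1 -> legal
(1,3): flips 1 -> legal
(4,4): flips 2 -> legal
(5,1): flips 1 -> legal
(5,2): flips 2 -> legal
(5,4): flips 1 -> legal
B mobility = 6
-- W to move --
(0,0): flips 1 -> legal
(0,2): no bracket -> illegal
(1,0): flips 2 -> legal
(1,2): no bracket -> illegal
(1,3): flips 2 -> legal
(1,4): no bracket -> illegal
(2,0): flips 2 -> legal
(2,4): flips 2 -> legal
(2,5): flips 1 -> legal
(3,0): no bracket -> illegal
(3,5): no bracket -> illegal
(4,0): flips 2 -> legal
(4,4): flips 1 -> legal
(4,5): no bracket -> illegal
(5,0): no bracket -> illegal
(5,1): no bracket -> illegal
(5,2): no bracket -> illegal
W mobility = 8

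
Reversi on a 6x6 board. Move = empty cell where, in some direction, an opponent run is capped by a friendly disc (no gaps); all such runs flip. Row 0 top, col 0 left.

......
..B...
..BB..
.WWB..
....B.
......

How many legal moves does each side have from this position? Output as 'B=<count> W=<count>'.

-- B to move --
(2,0): no bracket -> illegal
(2,1): no bracket -> illegal
(3,0): flips 2 -> legal
(4,0): flips 1 -> legal
(4,1): flips 1 -> legal
(4,2): flips 1 -> legal
(4,3): no bracket -> illegal
B mobility = 4
-- W to move --
(0,1): no bracket -> illegal
(0,2): flips 2 -> legal
(0,3): no bracket -> illegal
(1,1): no bracket -> illegal
(1,3): flips 1 -> legal
(1,4): flips 1 -> legal
(2,1): no bracket -> illegal
(2,4): no bracket -> illegal
(3,4): flips 1 -> legal
(3,5): no bracket -> illegal
(4,2): no bracket -> illegal
(4,3): no bracket -> illegal
(4,5): no bracket -> illegal
(5,3): no bracket -> illegal
(5,4): no bracket -> illegal
(5,5): no bracket -> illegal
W mobility = 4

Answer: B=4 W=4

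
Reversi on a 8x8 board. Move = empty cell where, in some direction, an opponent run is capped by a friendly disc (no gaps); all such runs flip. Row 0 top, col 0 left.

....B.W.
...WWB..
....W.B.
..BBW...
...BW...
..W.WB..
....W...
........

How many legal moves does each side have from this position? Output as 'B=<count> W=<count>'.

Answer: B=10 W=8

Derivation:
-- B to move --
(0,2): no bracket -> illegal
(0,3): no bracket -> illegal
(0,5): no bracket -> illegal
(0,7): no bracket -> illegal
(1,2): flips 2 -> legal
(1,6): no bracket -> illegal
(1,7): no bracket -> illegal
(2,2): flips 1 -> legal
(2,3): no bracket -> illegal
(2,5): flips 1 -> legal
(3,5): flips 1 -> legal
(4,1): no bracket -> illegal
(4,2): no bracket -> illegal
(4,5): flips 1 -> legal
(5,1): no bracket -> illegal
(5,3): flips 1 -> legal
(6,1): flips 1 -> legal
(6,2): no bracket -> illegal
(6,3): no bracket -> illegal
(6,5): flips 1 -> legal
(7,3): flips 1 -> legal
(7,4): flips 6 -> legal
(7,5): no bracket -> illegal
B mobility = 10
-- W to move --
(0,3): no bracket -> illegal
(0,5): no bracket -> illegal
(1,6): flips 1 -> legal
(1,7): no bracket -> illegal
(2,1): flips 2 -> legal
(2,2): flips 1 -> legal
(2,3): no bracket -> illegal
(2,5): no bracket -> illegal
(2,7): no bracket -> illegal
(3,1): flips 2 -> legal
(3,5): no bracket -> illegal
(3,6): no bracket -> illegal
(3,7): no bracket -> illegal
(4,1): no bracket -> illegal
(4,2): flips 2 -> legal
(4,5): no bracket -> illegal
(4,6): flips 1 -> legal
(5,3): no bracket -> illegal
(5,6): flips 1 -> legal
(6,5): no bracket -> illegal
(6,6): flips 1 -> legal
W mobility = 8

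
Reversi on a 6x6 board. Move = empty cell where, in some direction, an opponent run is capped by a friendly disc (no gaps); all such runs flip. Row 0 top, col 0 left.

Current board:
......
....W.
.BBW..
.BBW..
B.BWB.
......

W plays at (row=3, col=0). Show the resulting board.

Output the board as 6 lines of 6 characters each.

Place W at (3,0); scan 8 dirs for brackets.
Dir NW: edge -> no flip
Dir N: first cell '.' (not opp) -> no flip
Dir NE: opp run (2,1), next='.' -> no flip
Dir W: edge -> no flip
Dir E: opp run (3,1) (3,2) capped by W -> flip
Dir SW: edge -> no flip
Dir S: opp run (4,0), next='.' -> no flip
Dir SE: first cell '.' (not opp) -> no flip
All flips: (3,1) (3,2)

Answer: ......
....W.
.BBW..
WWWW..
B.BWB.
......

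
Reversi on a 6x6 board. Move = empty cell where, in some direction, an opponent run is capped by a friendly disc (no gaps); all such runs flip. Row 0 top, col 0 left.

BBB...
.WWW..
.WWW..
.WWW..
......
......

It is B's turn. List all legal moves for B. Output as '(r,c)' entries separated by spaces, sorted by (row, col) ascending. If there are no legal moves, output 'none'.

(0,3): no bracket -> illegal
(0,4): no bracket -> illegal
(1,0): no bracket -> illegal
(1,4): no bracket -> illegal
(2,0): flips 1 -> legal
(2,4): flips 1 -> legal
(3,0): no bracket -> illegal
(3,4): flips 2 -> legal
(4,0): no bracket -> illegal
(4,1): flips 3 -> legal
(4,2): flips 3 -> legal
(4,3): no bracket -> illegal
(4,4): flips 3 -> legal

Answer: (2,0) (2,4) (3,4) (4,1) (4,2) (4,4)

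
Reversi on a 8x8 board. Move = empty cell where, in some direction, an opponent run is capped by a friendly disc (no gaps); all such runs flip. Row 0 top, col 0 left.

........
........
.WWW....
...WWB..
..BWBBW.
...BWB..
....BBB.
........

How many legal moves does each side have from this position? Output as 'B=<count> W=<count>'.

Answer: B=9 W=11

Derivation:
-- B to move --
(1,0): no bracket -> illegal
(1,1): flips 2 -> legal
(1,2): flips 2 -> legal
(1,3): flips 3 -> legal
(1,4): no bracket -> illegal
(2,0): no bracket -> illegal
(2,4): flips 2 -> legal
(2,5): no bracket -> illegal
(3,0): no bracket -> illegal
(3,1): no bracket -> illegal
(3,2): flips 4 -> legal
(3,6): no bracket -> illegal
(3,7): flips 1 -> legal
(4,7): flips 1 -> legal
(5,2): no bracket -> illegal
(5,6): no bracket -> illegal
(5,7): flips 1 -> legal
(6,3): flips 1 -> legal
B mobility = 9
-- W to move --
(2,4): flips 1 -> legal
(2,5): no bracket -> illegal
(2,6): no bracket -> illegal
(3,1): no bracket -> illegal
(3,2): no bracket -> illegal
(3,6): flips 2 -> legal
(4,1): flips 1 -> legal
(5,1): flips 1 -> legal
(5,2): flips 1 -> legal
(5,6): flips 2 -> legal
(5,7): no bracket -> illegal
(6,2): no bracket -> illegal
(6,3): flips 1 -> legal
(6,7): no bracket -> illegal
(7,3): flips 2 -> legal
(7,4): flips 1 -> legal
(7,5): no bracket -> illegal
(7,6): flips 1 -> legal
(7,7): flips 3 -> legal
W mobility = 11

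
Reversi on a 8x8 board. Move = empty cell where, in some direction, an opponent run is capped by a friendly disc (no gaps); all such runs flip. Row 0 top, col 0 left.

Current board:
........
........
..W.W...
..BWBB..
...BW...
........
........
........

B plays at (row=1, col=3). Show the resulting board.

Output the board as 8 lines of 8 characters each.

Place B at (1,3); scan 8 dirs for brackets.
Dir NW: first cell '.' (not opp) -> no flip
Dir N: first cell '.' (not opp) -> no flip
Dir NE: first cell '.' (not opp) -> no flip
Dir W: first cell '.' (not opp) -> no flip
Dir E: first cell '.' (not opp) -> no flip
Dir SW: opp run (2,2), next='.' -> no flip
Dir S: first cell '.' (not opp) -> no flip
Dir SE: opp run (2,4) capped by B -> flip
All flips: (2,4)

Answer: ........
...B....
..W.B...
..BWBB..
...BW...
........
........
........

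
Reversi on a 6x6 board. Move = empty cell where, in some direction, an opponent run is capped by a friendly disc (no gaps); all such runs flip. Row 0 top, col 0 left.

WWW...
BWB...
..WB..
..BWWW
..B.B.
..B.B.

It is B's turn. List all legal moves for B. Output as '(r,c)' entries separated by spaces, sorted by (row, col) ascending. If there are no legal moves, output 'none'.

Answer: (2,1) (2,4) (4,3) (4,5)

Derivation:
(0,3): no bracket -> illegal
(1,3): no bracket -> illegal
(2,0): no bracket -> illegal
(2,1): flips 1 -> legal
(2,4): flips 2 -> legal
(2,5): no bracket -> illegal
(3,1): no bracket -> illegal
(4,3): flips 1 -> legal
(4,5): flips 1 -> legal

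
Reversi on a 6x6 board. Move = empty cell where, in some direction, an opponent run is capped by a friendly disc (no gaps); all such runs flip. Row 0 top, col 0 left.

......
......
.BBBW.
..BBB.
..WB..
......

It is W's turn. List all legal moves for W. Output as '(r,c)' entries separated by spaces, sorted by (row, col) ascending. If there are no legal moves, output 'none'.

(1,0): no bracket -> illegal
(1,1): no bracket -> illegal
(1,2): flips 2 -> legal
(1,3): no bracket -> illegal
(1,4): no bracket -> illegal
(2,0): flips 3 -> legal
(2,5): no bracket -> illegal
(3,0): no bracket -> illegal
(3,1): no bracket -> illegal
(3,5): no bracket -> illegal
(4,1): no bracket -> illegal
(4,4): flips 2 -> legal
(4,5): no bracket -> illegal
(5,2): no bracket -> illegal
(5,3): no bracket -> illegal
(5,4): no bracket -> illegal

Answer: (1,2) (2,0) (4,4)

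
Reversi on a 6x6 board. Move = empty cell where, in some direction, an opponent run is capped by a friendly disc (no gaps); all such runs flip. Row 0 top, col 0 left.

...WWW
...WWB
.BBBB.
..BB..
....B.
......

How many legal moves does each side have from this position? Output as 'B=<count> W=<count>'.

-- B to move --
(0,2): flips 1 -> legal
(1,2): flips 2 -> legal
(2,5): no bracket -> illegal
B mobility = 2
-- W to move --
(1,0): no bracket -> illegal
(1,1): no bracket -> illegal
(1,2): no bracket -> illegal
(2,0): no bracket -> illegal
(2,5): flips 1 -> legal
(3,0): no bracket -> illegal
(3,1): flips 1 -> legal
(3,4): flips 1 -> legal
(3,5): flips 1 -> legal
(4,1): flips 2 -> legal
(4,2): no bracket -> illegal
(4,3): flips 2 -> legal
(4,5): no bracket -> illegal
(5,3): no bracket -> illegal
(5,4): no bracket -> illegal
(5,5): no bracket -> illegal
W mobility = 6

Answer: B=2 W=6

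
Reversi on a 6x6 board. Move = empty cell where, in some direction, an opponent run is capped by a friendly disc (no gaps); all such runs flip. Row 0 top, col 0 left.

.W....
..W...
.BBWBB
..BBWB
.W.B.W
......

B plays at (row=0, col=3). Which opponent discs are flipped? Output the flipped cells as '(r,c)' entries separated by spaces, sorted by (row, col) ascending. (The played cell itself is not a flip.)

Answer: (1,2)

Derivation:
Dir NW: edge -> no flip
Dir N: edge -> no flip
Dir NE: edge -> no flip
Dir W: first cell '.' (not opp) -> no flip
Dir E: first cell '.' (not opp) -> no flip
Dir SW: opp run (1,2) capped by B -> flip
Dir S: first cell '.' (not opp) -> no flip
Dir SE: first cell '.' (not opp) -> no flip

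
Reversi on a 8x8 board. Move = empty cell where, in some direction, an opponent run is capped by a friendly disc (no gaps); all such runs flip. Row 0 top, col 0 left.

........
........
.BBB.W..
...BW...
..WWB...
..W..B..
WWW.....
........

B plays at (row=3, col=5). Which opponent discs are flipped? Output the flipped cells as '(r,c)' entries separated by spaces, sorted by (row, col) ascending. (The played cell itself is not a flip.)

Answer: (3,4)

Derivation:
Dir NW: first cell '.' (not opp) -> no flip
Dir N: opp run (2,5), next='.' -> no flip
Dir NE: first cell '.' (not opp) -> no flip
Dir W: opp run (3,4) capped by B -> flip
Dir E: first cell '.' (not opp) -> no flip
Dir SW: first cell 'B' (not opp) -> no flip
Dir S: first cell '.' (not opp) -> no flip
Dir SE: first cell '.' (not opp) -> no flip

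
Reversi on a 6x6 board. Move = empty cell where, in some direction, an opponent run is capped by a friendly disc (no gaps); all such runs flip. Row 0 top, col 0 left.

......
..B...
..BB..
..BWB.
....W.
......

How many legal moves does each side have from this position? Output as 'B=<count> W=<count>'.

Answer: B=3 W=5

Derivation:
-- B to move --
(2,4): no bracket -> illegal
(3,5): no bracket -> illegal
(4,2): no bracket -> illegal
(4,3): flips 1 -> legal
(4,5): no bracket -> illegal
(5,3): no bracket -> illegal
(5,4): flips 1 -> legal
(5,5): flips 2 -> legal
B mobility = 3
-- W to move --
(0,1): no bracket -> illegal
(0,2): no bracket -> illegal
(0,3): no bracket -> illegal
(1,1): flips 1 -> legal
(1,3): flips 1 -> legal
(1,4): no bracket -> illegal
(2,1): no bracket -> illegal
(2,4): flips 1 -> legal
(2,5): no bracket -> illegal
(3,1): flips 1 -> legal
(3,5): flips 1 -> legal
(4,1): no bracket -> illegal
(4,2): no bracket -> illegal
(4,3): no bracket -> illegal
(4,5): no bracket -> illegal
W mobility = 5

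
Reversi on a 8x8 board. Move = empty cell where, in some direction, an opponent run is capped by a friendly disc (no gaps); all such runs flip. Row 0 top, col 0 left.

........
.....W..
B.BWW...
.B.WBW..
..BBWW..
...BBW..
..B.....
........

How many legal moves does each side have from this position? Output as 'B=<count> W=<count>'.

Answer: B=11 W=8

Derivation:
-- B to move --
(0,4): no bracket -> illegal
(0,5): no bracket -> illegal
(0,6): flips 3 -> legal
(1,2): flips 1 -> legal
(1,3): flips 2 -> legal
(1,4): flips 1 -> legal
(1,6): no bracket -> illegal
(2,5): flips 2 -> legal
(2,6): flips 2 -> legal
(3,2): flips 1 -> legal
(3,6): flips 2 -> legal
(4,6): flips 2 -> legal
(5,6): flips 2 -> legal
(6,4): no bracket -> illegal
(6,5): no bracket -> illegal
(6,6): flips 3 -> legal
B mobility = 11
-- W to move --
(1,0): no bracket -> illegal
(1,1): flips 1 -> legal
(1,2): no bracket -> illegal
(1,3): no bracket -> illegal
(2,1): flips 1 -> legal
(2,5): no bracket -> illegal
(3,0): no bracket -> illegal
(3,2): no bracket -> illegal
(4,0): no bracket -> illegal
(4,1): flips 2 -> legal
(5,1): flips 1 -> legal
(5,2): flips 2 -> legal
(6,1): no bracket -> illegal
(6,3): flips 3 -> legal
(6,4): flips 1 -> legal
(6,5): no bracket -> illegal
(7,1): flips 2 -> legal
(7,2): no bracket -> illegal
(7,3): no bracket -> illegal
W mobility = 8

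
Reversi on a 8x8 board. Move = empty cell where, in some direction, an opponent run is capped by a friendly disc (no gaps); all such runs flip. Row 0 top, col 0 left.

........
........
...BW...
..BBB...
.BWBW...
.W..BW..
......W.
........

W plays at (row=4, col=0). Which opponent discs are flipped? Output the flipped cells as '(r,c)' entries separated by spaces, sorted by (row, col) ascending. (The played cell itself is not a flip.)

Answer: (4,1)

Derivation:
Dir NW: edge -> no flip
Dir N: first cell '.' (not opp) -> no flip
Dir NE: first cell '.' (not opp) -> no flip
Dir W: edge -> no flip
Dir E: opp run (4,1) capped by W -> flip
Dir SW: edge -> no flip
Dir S: first cell '.' (not opp) -> no flip
Dir SE: first cell 'W' (not opp) -> no flip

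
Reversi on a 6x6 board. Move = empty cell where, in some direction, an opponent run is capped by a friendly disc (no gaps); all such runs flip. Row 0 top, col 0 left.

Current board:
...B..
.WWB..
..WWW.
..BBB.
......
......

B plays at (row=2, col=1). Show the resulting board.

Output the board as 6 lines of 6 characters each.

Answer: ...B..
.WBB..
.BWWW.
..BBB.
......
......

Derivation:
Place B at (2,1); scan 8 dirs for brackets.
Dir NW: first cell '.' (not opp) -> no flip
Dir N: opp run (1,1), next='.' -> no flip
Dir NE: opp run (1,2) capped by B -> flip
Dir W: first cell '.' (not opp) -> no flip
Dir E: opp run (2,2) (2,3) (2,4), next='.' -> no flip
Dir SW: first cell '.' (not opp) -> no flip
Dir S: first cell '.' (not opp) -> no flip
Dir SE: first cell 'B' (not opp) -> no flip
All flips: (1,2)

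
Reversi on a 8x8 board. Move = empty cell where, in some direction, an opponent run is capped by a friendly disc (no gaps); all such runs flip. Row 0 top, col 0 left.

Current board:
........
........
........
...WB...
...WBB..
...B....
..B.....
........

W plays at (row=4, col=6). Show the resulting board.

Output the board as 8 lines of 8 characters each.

Place W at (4,6); scan 8 dirs for brackets.
Dir NW: first cell '.' (not opp) -> no flip
Dir N: first cell '.' (not opp) -> no flip
Dir NE: first cell '.' (not opp) -> no flip
Dir W: opp run (4,5) (4,4) capped by W -> flip
Dir E: first cell '.' (not opp) -> no flip
Dir SW: first cell '.' (not opp) -> no flip
Dir S: first cell '.' (not opp) -> no flip
Dir SE: first cell '.' (not opp) -> no flip
All flips: (4,4) (4,5)

Answer: ........
........
........
...WB...
...WWWW.
...B....
..B.....
........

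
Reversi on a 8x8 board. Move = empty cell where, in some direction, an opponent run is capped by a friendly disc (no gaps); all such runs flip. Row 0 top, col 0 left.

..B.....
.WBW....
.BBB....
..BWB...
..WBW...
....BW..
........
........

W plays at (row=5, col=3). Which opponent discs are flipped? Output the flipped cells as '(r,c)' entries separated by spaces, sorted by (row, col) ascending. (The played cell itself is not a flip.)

Answer: (4,3) (5,4)

Derivation:
Dir NW: first cell 'W' (not opp) -> no flip
Dir N: opp run (4,3) capped by W -> flip
Dir NE: first cell 'W' (not opp) -> no flip
Dir W: first cell '.' (not opp) -> no flip
Dir E: opp run (5,4) capped by W -> flip
Dir SW: first cell '.' (not opp) -> no flip
Dir S: first cell '.' (not opp) -> no flip
Dir SE: first cell '.' (not opp) -> no flip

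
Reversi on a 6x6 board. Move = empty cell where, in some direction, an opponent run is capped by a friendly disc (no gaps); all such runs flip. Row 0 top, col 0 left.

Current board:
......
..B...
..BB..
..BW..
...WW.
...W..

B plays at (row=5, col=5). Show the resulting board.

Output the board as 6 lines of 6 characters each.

Answer: ......
..B...
..BB..
..BB..
...WB.
...W.B

Derivation:
Place B at (5,5); scan 8 dirs for brackets.
Dir NW: opp run (4,4) (3,3) capped by B -> flip
Dir N: first cell '.' (not opp) -> no flip
Dir NE: edge -> no flip
Dir W: first cell '.' (not opp) -> no flip
Dir E: edge -> no flip
Dir SW: edge -> no flip
Dir S: edge -> no flip
Dir SE: edge -> no flip
All flips: (3,3) (4,4)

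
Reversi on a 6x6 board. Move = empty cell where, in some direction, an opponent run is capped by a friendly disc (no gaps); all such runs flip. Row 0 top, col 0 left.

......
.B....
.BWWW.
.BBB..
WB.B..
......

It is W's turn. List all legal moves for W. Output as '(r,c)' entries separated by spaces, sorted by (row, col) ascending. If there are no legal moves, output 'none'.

Answer: (0,0) (2,0) (4,2) (4,4) (5,0) (5,3)

Derivation:
(0,0): flips 1 -> legal
(0,1): no bracket -> illegal
(0,2): no bracket -> illegal
(1,0): no bracket -> illegal
(1,2): no bracket -> illegal
(2,0): flips 1 -> legal
(3,0): no bracket -> illegal
(3,4): no bracket -> illegal
(4,2): flips 3 -> legal
(4,4): flips 1 -> legal
(5,0): flips 2 -> legal
(5,1): no bracket -> illegal
(5,2): no bracket -> illegal
(5,3): flips 2 -> legal
(5,4): no bracket -> illegal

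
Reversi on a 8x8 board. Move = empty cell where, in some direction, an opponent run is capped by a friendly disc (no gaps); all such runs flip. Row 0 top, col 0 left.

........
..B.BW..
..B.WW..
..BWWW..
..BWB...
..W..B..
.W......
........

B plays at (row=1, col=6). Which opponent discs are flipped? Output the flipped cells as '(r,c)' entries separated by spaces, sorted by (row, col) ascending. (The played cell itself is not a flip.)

Answer: (1,5)

Derivation:
Dir NW: first cell '.' (not opp) -> no flip
Dir N: first cell '.' (not opp) -> no flip
Dir NE: first cell '.' (not opp) -> no flip
Dir W: opp run (1,5) capped by B -> flip
Dir E: first cell '.' (not opp) -> no flip
Dir SW: opp run (2,5) (3,4) (4,3) (5,2) (6,1), next='.' -> no flip
Dir S: first cell '.' (not opp) -> no flip
Dir SE: first cell '.' (not opp) -> no flip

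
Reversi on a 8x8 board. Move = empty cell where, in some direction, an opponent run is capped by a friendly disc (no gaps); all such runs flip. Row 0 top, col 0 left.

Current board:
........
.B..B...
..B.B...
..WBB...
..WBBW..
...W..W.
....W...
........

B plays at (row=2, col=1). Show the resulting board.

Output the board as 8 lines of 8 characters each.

Place B at (2,1); scan 8 dirs for brackets.
Dir NW: first cell '.' (not opp) -> no flip
Dir N: first cell 'B' (not opp) -> no flip
Dir NE: first cell '.' (not opp) -> no flip
Dir W: first cell '.' (not opp) -> no flip
Dir E: first cell 'B' (not opp) -> no flip
Dir SW: first cell '.' (not opp) -> no flip
Dir S: first cell '.' (not opp) -> no flip
Dir SE: opp run (3,2) capped by B -> flip
All flips: (3,2)

Answer: ........
.B..B...
.BB.B...
..BBB...
..WBBW..
...W..W.
....W...
........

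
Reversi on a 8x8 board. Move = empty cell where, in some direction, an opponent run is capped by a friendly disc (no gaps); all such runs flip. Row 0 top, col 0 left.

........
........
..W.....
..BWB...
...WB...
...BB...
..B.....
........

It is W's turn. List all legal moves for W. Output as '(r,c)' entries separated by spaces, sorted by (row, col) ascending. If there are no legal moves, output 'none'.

Answer: (2,1) (2,5) (3,1) (3,5) (4,2) (4,5) (5,5) (6,3) (6,5)

Derivation:
(2,1): flips 1 -> legal
(2,3): no bracket -> illegal
(2,4): no bracket -> illegal
(2,5): flips 1 -> legal
(3,1): flips 1 -> legal
(3,5): flips 1 -> legal
(4,1): no bracket -> illegal
(4,2): flips 1 -> legal
(4,5): flips 1 -> legal
(5,1): no bracket -> illegal
(5,2): no bracket -> illegal
(5,5): flips 1 -> legal
(6,1): no bracket -> illegal
(6,3): flips 1 -> legal
(6,4): no bracket -> illegal
(6,5): flips 1 -> legal
(7,1): no bracket -> illegal
(7,2): no bracket -> illegal
(7,3): no bracket -> illegal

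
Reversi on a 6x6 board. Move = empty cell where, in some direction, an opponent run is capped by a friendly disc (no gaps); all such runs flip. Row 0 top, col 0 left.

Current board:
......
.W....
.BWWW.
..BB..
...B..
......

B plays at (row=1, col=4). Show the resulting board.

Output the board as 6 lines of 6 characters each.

Place B at (1,4); scan 8 dirs for brackets.
Dir NW: first cell '.' (not opp) -> no flip
Dir N: first cell '.' (not opp) -> no flip
Dir NE: first cell '.' (not opp) -> no flip
Dir W: first cell '.' (not opp) -> no flip
Dir E: first cell '.' (not opp) -> no flip
Dir SW: opp run (2,3) capped by B -> flip
Dir S: opp run (2,4), next='.' -> no flip
Dir SE: first cell '.' (not opp) -> no flip
All flips: (2,3)

Answer: ......
.W..B.
.BWBW.
..BB..
...B..
......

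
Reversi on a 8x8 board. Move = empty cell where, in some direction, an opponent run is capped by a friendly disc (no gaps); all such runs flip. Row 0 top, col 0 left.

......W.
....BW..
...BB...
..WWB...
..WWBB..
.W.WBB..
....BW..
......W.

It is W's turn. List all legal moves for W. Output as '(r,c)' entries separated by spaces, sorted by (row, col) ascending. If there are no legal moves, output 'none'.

(0,3): no bracket -> illegal
(0,4): no bracket -> illegal
(0,5): flips 2 -> legal
(1,2): no bracket -> illegal
(1,3): flips 2 -> legal
(2,2): no bracket -> illegal
(2,5): flips 1 -> legal
(3,5): flips 4 -> legal
(3,6): no bracket -> illegal
(4,6): flips 2 -> legal
(5,6): flips 2 -> legal
(6,3): flips 1 -> legal
(6,6): flips 2 -> legal
(7,3): no bracket -> illegal
(7,4): no bracket -> illegal
(7,5): flips 1 -> legal

Answer: (0,5) (1,3) (2,5) (3,5) (4,6) (5,6) (6,3) (6,6) (7,5)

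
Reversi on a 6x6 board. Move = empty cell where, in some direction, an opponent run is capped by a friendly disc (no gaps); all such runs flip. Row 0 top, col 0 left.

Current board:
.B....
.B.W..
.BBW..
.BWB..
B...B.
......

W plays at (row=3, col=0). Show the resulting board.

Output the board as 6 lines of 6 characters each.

Answer: .B....
.B.W..
.BBW..
WWWB..
B...B.
......

Derivation:
Place W at (3,0); scan 8 dirs for brackets.
Dir NW: edge -> no flip
Dir N: first cell '.' (not opp) -> no flip
Dir NE: opp run (2,1), next='.' -> no flip
Dir W: edge -> no flip
Dir E: opp run (3,1) capped by W -> flip
Dir SW: edge -> no flip
Dir S: opp run (4,0), next='.' -> no flip
Dir SE: first cell '.' (not opp) -> no flip
All flips: (3,1)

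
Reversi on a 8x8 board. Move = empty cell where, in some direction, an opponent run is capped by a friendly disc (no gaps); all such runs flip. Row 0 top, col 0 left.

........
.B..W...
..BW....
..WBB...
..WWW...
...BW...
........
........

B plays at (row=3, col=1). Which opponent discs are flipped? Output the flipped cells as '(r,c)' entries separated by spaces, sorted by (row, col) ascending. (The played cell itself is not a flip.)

Dir NW: first cell '.' (not opp) -> no flip
Dir N: first cell '.' (not opp) -> no flip
Dir NE: first cell 'B' (not opp) -> no flip
Dir W: first cell '.' (not opp) -> no flip
Dir E: opp run (3,2) capped by B -> flip
Dir SW: first cell '.' (not opp) -> no flip
Dir S: first cell '.' (not opp) -> no flip
Dir SE: opp run (4,2) capped by B -> flip

Answer: (3,2) (4,2)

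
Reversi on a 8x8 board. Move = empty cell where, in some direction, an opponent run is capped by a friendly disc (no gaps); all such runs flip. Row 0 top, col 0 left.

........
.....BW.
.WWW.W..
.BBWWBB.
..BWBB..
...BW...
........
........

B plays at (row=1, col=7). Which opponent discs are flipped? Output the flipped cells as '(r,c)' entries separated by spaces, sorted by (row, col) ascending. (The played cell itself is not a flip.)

Dir NW: first cell '.' (not opp) -> no flip
Dir N: first cell '.' (not opp) -> no flip
Dir NE: edge -> no flip
Dir W: opp run (1,6) capped by B -> flip
Dir E: edge -> no flip
Dir SW: first cell '.' (not opp) -> no flip
Dir S: first cell '.' (not opp) -> no flip
Dir SE: edge -> no flip

Answer: (1,6)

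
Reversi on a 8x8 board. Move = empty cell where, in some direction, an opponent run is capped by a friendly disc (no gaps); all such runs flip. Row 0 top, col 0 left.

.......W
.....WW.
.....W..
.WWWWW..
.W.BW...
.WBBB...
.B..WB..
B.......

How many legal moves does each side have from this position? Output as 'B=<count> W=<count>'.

Answer: B=10 W=7

Derivation:
-- B to move --
(0,4): no bracket -> illegal
(0,5): no bracket -> illegal
(0,6): no bracket -> illegal
(1,4): no bracket -> illegal
(1,7): no bracket -> illegal
(2,0): no bracket -> illegal
(2,1): flips 4 -> legal
(2,2): no bracket -> illegal
(2,3): flips 1 -> legal
(2,4): flips 2 -> legal
(2,6): flips 2 -> legal
(2,7): no bracket -> illegal
(3,0): flips 1 -> legal
(3,6): no bracket -> illegal
(4,0): no bracket -> illegal
(4,2): no bracket -> illegal
(4,5): flips 1 -> legal
(4,6): no bracket -> illegal
(5,0): flips 1 -> legal
(5,5): no bracket -> illegal
(6,0): no bracket -> illegal
(6,2): no bracket -> illegal
(6,3): flips 1 -> legal
(7,3): no bracket -> illegal
(7,4): flips 1 -> legal
(7,5): flips 1 -> legal
B mobility = 10
-- W to move --
(4,2): flips 2 -> legal
(4,5): no bracket -> illegal
(5,0): no bracket -> illegal
(5,5): flips 3 -> legal
(5,6): no bracket -> illegal
(6,0): no bracket -> illegal
(6,2): flips 1 -> legal
(6,3): flips 3 -> legal
(6,6): flips 1 -> legal
(7,1): flips 1 -> legal
(7,2): no bracket -> illegal
(7,4): no bracket -> illegal
(7,5): no bracket -> illegal
(7,6): flips 3 -> legal
W mobility = 7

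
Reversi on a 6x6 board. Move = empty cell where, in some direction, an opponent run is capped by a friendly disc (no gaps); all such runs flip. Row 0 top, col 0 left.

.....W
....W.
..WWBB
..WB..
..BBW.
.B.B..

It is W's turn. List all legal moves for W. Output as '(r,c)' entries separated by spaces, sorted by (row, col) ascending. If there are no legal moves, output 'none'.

(1,3): no bracket -> illegal
(1,5): no bracket -> illegal
(3,1): no bracket -> illegal
(3,4): flips 2 -> legal
(3,5): no bracket -> illegal
(4,0): no bracket -> illegal
(4,1): flips 2 -> legal
(5,0): no bracket -> illegal
(5,2): flips 1 -> legal
(5,4): flips 1 -> legal

Answer: (3,4) (4,1) (5,2) (5,4)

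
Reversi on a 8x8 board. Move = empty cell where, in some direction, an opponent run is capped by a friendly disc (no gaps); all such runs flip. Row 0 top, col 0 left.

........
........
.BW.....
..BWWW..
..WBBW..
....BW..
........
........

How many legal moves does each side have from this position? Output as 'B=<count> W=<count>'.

Answer: B=12 W=6

Derivation:
-- B to move --
(1,1): flips 2 -> legal
(1,2): flips 1 -> legal
(1,3): no bracket -> illegal
(2,3): flips 2 -> legal
(2,4): flips 1 -> legal
(2,5): flips 1 -> legal
(2,6): flips 1 -> legal
(3,1): no bracket -> illegal
(3,6): flips 4 -> legal
(4,1): flips 1 -> legal
(4,6): flips 1 -> legal
(5,1): no bracket -> illegal
(5,2): flips 1 -> legal
(5,3): no bracket -> illegal
(5,6): flips 1 -> legal
(6,4): no bracket -> illegal
(6,5): no bracket -> illegal
(6,6): flips 1 -> legal
B mobility = 12
-- W to move --
(1,0): no bracket -> illegal
(1,1): no bracket -> illegal
(1,2): no bracket -> illegal
(2,0): flips 1 -> legal
(2,3): no bracket -> illegal
(3,0): no bracket -> illegal
(3,1): flips 1 -> legal
(4,1): no bracket -> illegal
(5,2): flips 1 -> legal
(5,3): flips 3 -> legal
(6,3): flips 1 -> legal
(6,4): flips 2 -> legal
(6,5): no bracket -> illegal
W mobility = 6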